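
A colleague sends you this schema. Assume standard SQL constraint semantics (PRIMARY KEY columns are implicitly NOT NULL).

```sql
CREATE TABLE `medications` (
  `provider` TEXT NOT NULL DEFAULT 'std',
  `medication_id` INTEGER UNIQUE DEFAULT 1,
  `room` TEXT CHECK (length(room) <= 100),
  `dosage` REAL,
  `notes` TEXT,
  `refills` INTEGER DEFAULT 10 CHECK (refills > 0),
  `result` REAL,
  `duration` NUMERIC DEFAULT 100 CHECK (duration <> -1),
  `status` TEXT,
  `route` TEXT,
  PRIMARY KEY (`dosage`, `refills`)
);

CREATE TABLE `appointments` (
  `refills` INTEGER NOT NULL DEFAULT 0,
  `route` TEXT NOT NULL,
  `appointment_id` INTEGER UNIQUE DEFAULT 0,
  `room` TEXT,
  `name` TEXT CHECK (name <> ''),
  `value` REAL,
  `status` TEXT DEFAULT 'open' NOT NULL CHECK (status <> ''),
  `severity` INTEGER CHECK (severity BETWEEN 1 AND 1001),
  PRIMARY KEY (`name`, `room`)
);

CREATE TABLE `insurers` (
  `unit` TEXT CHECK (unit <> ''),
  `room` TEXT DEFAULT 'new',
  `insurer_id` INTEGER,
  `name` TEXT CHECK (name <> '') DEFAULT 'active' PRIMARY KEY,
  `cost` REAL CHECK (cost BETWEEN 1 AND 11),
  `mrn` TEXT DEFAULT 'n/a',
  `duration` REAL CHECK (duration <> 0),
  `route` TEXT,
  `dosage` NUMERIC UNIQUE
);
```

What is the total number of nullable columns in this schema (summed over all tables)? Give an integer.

medications: 7 nullable (medication_id, room, notes, result, duration, status, route — PK (dosage, refills) and explicit NOT NULL columns excluded).
appointments: 3 nullable (appointment_id, value, severity — PK (name, room) and explicit NOT NULL columns excluded).
insurers: 8 nullable (unit, room, insurer_id, cost, mrn, duration, route, dosage — PK (name) and explicit NOT NULL columns excluded).
Total: 7 + 3 + 8 = 18.

18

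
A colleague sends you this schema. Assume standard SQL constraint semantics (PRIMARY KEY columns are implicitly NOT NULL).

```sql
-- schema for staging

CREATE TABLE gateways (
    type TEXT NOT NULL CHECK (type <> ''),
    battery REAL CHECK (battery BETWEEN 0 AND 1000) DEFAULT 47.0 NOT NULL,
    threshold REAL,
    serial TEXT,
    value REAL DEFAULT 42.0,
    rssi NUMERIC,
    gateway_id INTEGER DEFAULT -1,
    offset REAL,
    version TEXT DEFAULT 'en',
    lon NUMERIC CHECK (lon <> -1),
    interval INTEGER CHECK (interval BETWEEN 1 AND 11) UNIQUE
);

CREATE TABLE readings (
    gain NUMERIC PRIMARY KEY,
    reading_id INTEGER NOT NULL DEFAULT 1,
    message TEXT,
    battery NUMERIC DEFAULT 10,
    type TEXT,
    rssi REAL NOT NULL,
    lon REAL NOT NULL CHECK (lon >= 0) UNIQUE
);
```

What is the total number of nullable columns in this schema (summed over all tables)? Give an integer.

gateways: 9 nullable (threshold, serial, value, rssi, gateway_id, offset, version, lon, interval — PK none and explicit NOT NULL columns excluded).
readings: 3 nullable (message, battery, type — PK (gain) and explicit NOT NULL columns excluded).
Total: 9 + 3 = 12.

12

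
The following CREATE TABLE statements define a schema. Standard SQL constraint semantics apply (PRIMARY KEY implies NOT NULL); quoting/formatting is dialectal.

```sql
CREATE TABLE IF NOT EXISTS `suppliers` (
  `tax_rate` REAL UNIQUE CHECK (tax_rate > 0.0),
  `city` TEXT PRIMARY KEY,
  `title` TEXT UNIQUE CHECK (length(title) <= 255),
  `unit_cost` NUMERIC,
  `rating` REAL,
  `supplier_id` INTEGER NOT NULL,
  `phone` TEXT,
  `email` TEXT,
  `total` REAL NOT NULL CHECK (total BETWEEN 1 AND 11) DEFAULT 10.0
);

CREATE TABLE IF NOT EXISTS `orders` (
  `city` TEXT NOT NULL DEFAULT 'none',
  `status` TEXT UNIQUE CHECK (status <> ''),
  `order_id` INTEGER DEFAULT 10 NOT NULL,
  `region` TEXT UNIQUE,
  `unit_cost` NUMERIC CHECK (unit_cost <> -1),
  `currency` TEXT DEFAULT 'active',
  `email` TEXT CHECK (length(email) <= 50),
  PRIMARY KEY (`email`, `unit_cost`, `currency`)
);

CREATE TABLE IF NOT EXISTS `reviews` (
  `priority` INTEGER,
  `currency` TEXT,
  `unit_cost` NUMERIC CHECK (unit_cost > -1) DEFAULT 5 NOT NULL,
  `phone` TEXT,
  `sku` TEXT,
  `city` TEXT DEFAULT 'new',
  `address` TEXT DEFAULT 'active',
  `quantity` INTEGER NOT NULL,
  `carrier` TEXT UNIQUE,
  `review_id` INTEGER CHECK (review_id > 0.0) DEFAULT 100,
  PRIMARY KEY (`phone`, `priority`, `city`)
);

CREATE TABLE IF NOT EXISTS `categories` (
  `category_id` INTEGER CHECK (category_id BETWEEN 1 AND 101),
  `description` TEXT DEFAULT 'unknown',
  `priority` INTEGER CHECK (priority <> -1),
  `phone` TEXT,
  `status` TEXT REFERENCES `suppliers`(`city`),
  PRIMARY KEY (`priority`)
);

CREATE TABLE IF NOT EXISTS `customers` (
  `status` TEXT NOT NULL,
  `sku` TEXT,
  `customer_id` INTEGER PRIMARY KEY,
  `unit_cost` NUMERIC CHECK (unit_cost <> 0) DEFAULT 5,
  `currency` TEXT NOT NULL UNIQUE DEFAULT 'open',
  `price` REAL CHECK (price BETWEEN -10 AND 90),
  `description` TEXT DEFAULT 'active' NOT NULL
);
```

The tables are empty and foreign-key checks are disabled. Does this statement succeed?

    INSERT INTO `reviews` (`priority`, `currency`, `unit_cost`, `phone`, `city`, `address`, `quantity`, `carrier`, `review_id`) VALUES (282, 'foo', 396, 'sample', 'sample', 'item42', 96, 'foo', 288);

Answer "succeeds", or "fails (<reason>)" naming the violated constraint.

succeeds

NOT NULL columns: city is supplied; phone is supplied; priority is supplied; quantity is supplied; unit_cost is supplied.
CHECK constraints: 396 satisfies (unit_cost > -1); 288 satisfies (review_id > 0.0).
No constraint is violated.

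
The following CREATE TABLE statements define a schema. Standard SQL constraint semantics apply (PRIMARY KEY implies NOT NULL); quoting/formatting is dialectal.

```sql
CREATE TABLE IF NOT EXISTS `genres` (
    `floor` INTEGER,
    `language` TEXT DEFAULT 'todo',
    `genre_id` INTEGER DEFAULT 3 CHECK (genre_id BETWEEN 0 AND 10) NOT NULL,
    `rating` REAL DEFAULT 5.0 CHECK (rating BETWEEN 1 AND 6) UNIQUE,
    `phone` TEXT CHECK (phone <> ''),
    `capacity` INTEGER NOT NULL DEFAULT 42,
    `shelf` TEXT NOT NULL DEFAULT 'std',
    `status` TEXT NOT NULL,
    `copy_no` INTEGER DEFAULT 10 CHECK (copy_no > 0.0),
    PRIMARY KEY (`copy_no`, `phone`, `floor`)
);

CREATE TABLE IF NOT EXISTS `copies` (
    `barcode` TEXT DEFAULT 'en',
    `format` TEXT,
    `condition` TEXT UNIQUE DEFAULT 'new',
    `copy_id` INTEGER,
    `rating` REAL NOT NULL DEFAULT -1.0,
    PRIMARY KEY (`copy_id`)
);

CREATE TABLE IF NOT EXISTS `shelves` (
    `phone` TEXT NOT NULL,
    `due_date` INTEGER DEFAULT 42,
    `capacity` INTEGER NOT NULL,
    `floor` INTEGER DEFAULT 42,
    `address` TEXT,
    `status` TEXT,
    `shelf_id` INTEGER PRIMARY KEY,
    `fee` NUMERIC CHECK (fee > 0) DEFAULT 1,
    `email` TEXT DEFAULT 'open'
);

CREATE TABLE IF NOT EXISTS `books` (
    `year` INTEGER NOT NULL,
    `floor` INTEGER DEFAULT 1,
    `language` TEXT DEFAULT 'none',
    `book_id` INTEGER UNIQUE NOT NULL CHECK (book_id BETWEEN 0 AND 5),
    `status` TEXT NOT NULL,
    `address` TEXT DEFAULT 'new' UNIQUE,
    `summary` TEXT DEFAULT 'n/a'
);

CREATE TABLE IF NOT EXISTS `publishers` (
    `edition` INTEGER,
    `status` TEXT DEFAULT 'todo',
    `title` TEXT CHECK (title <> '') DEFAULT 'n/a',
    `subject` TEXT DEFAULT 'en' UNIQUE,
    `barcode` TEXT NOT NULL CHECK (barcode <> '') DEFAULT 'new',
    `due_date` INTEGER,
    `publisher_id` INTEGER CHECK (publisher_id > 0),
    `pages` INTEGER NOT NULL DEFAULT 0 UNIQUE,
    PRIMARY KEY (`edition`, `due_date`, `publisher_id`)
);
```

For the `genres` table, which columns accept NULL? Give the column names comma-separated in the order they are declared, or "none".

language, rating

- floor: part of the PRIMARY KEY, which implies NOT NULL → not nullable.
- language: DEFAULT only fills an omitted column; an explicit NULL is still allowed → nullable.
- genre_id: declared NOT NULL → not nullable.
- rating: CHECK does not forbid NULL (a CHECK constraint passes when its expression is NULL) → nullable.
- phone: part of the PRIMARY KEY, which implies NOT NULL → not nullable.
- capacity: declared NOT NULL → not nullable.
- shelf: declared NOT NULL → not nullable.
- status: declared NOT NULL → not nullable.
- copy_no: part of the PRIMARY KEY, which implies NOT NULL → not nullable.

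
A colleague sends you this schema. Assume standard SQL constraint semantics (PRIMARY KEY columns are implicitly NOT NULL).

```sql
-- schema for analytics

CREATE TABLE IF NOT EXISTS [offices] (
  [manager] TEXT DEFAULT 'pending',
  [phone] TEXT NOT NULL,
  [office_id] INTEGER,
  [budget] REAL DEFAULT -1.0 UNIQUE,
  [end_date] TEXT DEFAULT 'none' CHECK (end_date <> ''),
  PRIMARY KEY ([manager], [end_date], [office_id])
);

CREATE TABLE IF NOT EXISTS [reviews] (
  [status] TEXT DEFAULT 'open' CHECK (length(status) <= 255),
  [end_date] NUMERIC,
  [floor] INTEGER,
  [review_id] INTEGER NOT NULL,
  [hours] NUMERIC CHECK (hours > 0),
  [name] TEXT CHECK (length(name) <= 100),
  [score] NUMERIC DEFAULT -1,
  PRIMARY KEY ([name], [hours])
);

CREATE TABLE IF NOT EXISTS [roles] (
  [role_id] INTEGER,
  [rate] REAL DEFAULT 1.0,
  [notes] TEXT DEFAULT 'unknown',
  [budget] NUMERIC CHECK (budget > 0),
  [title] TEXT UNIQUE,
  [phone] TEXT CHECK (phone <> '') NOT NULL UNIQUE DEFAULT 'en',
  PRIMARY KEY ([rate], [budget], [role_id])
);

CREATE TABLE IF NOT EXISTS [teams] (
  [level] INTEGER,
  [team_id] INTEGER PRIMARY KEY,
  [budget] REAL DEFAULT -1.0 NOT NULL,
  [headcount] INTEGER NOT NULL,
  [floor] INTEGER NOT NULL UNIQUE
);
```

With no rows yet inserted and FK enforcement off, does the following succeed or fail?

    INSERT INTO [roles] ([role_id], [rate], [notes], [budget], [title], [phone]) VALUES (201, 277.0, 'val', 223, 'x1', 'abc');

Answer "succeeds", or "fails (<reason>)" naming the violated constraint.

NOT NULL columns: budget is supplied; phone is supplied; rate is supplied; role_id is supplied.
CHECK constraints: 223 satisfies (budget > 0); 'abc' satisfies (phone <> '').
No constraint is violated.

succeeds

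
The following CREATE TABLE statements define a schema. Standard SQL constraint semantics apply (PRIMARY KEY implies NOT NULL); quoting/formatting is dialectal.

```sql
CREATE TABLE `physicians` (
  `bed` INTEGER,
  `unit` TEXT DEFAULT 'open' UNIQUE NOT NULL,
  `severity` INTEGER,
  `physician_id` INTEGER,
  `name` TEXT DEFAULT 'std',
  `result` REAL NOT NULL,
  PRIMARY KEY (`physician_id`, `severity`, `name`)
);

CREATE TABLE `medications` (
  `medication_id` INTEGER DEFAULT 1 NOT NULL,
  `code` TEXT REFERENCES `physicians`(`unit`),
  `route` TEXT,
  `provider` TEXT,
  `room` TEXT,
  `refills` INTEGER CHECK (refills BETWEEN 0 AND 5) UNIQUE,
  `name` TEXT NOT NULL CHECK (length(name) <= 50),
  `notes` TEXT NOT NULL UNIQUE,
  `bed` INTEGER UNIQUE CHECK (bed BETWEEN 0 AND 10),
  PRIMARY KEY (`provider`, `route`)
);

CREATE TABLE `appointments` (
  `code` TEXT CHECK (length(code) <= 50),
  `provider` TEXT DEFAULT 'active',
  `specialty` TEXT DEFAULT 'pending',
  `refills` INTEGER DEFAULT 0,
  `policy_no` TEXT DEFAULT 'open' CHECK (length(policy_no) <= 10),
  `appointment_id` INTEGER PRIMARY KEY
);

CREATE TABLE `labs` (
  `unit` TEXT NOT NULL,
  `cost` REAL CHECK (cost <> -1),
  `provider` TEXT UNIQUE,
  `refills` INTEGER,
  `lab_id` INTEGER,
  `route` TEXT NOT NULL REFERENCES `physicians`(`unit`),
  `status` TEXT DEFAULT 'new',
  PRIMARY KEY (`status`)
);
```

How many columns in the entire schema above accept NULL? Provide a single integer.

physicians: 1 nullable (bed — PK (physician_id, severity, name) and explicit NOT NULL columns excluded).
medications: 4 nullable (code, room, refills, bed — PK (provider, route) and explicit NOT NULL columns excluded).
appointments: 5 nullable (code, provider, specialty, refills, policy_no — PK (appointment_id) and explicit NOT NULL columns excluded).
labs: 4 nullable (cost, provider, refills, lab_id — PK (status) and explicit NOT NULL columns excluded).
Total: 1 + 4 + 5 + 4 = 14.

14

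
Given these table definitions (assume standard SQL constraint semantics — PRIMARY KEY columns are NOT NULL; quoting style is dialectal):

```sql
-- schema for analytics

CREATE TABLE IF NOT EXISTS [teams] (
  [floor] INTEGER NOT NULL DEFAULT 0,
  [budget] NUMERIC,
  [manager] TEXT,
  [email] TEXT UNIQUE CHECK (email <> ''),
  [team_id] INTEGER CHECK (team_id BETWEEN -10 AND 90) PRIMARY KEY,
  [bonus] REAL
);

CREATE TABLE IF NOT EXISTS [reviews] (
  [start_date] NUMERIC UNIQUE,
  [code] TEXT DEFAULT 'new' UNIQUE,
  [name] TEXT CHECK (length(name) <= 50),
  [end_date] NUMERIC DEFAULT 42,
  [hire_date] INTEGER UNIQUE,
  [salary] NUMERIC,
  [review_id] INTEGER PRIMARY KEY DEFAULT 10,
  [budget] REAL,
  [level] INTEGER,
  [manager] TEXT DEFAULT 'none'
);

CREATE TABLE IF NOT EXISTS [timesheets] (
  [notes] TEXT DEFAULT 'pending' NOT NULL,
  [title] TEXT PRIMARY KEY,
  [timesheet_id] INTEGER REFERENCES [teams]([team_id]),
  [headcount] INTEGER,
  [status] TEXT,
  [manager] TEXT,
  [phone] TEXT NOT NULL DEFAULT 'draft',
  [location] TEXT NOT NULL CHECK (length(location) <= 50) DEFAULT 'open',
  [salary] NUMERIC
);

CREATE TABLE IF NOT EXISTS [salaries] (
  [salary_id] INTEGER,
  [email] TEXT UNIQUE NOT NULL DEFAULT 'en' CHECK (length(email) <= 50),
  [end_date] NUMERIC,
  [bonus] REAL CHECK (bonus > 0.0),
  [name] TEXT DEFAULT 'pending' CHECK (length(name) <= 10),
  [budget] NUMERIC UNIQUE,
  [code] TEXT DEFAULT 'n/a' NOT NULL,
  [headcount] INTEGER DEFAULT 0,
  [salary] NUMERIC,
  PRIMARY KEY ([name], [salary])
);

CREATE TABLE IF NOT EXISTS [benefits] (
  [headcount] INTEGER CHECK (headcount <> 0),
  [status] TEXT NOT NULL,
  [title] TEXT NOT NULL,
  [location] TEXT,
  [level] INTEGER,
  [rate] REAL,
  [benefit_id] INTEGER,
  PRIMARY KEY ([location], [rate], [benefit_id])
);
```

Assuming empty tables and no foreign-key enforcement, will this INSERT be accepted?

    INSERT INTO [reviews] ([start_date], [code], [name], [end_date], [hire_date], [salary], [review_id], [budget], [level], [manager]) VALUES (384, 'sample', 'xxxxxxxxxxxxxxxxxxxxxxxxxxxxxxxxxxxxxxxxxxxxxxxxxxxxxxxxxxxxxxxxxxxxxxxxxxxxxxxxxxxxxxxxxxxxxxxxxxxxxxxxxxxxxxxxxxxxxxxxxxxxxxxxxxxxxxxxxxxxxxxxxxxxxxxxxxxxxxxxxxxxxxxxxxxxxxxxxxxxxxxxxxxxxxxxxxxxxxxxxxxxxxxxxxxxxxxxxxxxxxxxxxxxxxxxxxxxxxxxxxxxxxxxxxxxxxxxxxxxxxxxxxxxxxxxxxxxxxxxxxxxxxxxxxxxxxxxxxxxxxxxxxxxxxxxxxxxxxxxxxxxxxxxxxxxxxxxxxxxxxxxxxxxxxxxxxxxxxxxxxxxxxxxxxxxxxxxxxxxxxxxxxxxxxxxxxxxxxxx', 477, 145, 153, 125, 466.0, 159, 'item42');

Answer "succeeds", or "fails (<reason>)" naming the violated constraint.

The value 'xxxxxxxxxxxxxxxxxxxxxxxxxxxxxxxxxxxxxxxxxxxxxxxxxxxxxxxxxxxxxxxxxxxxxxxxxxxxxxxxxxxxxxxxxxxxxxxxxxxxxxxxxxxxxxxxxxxxxxxxxxxxxxxxxxxxxxxxxxxxxxxxxxxxxxxxxxxxxxxxxxxxxxxxxxxxxxxxxxxxxxxxxxxxxxxxxxxxxxxxxxxxxxxxxxxxxxxxxxxxxxxxxxxxxxxxxxxxxxxxxxxxxxxxxxxxxxxxxxxxxxxxxxxxxxxxxxxxxxxxxxxxxxxxxxxxxxxxxxxxxxxxxxxxxxxxxxxxxxxxxxxxxxxxxxxxxxxxxxxxxxxxxxxxxxxxxxxxxxxxxxxxxxxxxxxxxxxxxxxxxxxxxxxxxxxxxxxxxxxx' for name violates CHECK (length(name) <= 50).

fails (CHECK on name)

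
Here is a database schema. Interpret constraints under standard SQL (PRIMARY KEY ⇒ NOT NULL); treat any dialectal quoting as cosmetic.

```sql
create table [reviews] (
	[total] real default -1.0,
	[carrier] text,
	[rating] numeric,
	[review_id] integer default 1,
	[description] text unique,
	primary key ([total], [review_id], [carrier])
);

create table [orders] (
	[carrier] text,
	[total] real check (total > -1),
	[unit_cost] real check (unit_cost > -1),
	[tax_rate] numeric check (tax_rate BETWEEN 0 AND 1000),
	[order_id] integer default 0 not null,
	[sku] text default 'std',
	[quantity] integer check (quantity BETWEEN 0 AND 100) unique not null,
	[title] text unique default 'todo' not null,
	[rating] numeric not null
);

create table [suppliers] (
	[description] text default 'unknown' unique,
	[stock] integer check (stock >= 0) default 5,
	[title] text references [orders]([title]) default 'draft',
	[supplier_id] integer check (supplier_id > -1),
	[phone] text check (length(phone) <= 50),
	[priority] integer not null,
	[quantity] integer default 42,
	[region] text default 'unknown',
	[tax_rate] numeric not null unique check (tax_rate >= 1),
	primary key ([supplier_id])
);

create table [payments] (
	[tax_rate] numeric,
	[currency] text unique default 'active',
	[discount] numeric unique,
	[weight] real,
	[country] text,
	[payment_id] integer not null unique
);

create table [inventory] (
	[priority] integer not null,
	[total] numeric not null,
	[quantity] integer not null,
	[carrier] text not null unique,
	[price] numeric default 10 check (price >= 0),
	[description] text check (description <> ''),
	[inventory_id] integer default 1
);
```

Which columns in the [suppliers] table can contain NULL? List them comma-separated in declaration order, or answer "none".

description, stock, title, phone, quantity, region

- description: UNIQUE does not imply NOT NULL → nullable.
- stock: CHECK does not forbid NULL (a CHECK constraint passes when its expression is NULL) → nullable.
- title: a foreign key column may be NULL unless separately constrained → nullable.
- supplier_id: part of the PRIMARY KEY, which implies NOT NULL → not nullable.
- phone: CHECK does not forbid NULL (a CHECK constraint passes when its expression is NULL) → nullable.
- priority: declared NOT NULL → not nullable.
- quantity: DEFAULT only fills an omitted column; an explicit NULL is still allowed → nullable.
- region: DEFAULT only fills an omitted column; an explicit NULL is still allowed → nullable.
- tax_rate: declared NOT NULL → not nullable.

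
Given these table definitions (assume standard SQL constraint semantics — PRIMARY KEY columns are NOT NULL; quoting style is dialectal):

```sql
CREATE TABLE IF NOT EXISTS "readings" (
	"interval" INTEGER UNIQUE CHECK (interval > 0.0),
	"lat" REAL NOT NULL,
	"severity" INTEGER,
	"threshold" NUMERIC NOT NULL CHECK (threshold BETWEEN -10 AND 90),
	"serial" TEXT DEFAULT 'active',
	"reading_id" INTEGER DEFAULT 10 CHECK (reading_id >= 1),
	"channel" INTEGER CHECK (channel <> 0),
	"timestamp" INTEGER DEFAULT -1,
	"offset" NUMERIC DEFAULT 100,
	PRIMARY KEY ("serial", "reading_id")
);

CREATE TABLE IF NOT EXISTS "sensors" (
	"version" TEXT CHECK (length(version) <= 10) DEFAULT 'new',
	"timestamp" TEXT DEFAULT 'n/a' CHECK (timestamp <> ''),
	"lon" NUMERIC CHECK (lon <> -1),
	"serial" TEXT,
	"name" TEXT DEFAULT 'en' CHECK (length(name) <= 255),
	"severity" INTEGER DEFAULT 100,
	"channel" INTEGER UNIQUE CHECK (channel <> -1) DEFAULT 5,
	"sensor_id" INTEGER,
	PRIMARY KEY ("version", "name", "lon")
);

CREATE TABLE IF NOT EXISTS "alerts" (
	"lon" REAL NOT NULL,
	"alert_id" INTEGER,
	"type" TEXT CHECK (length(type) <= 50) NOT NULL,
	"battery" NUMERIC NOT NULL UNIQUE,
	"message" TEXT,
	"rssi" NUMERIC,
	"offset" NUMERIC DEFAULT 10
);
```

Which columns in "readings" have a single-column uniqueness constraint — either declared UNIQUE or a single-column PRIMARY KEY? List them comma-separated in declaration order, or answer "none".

interval

- interval: declared UNIQUE → unique.
- lat: no UNIQUE or single-column PK constraint.
- severity: no UNIQUE or single-column PK constraint.
- threshold: no UNIQUE or single-column PK constraint.
- serial: part of a composite PRIMARY KEY — only the tuple is unique, not this column on its own.
- reading_id: part of a composite PRIMARY KEY — only the tuple is unique, not this column on its own.
- channel: no UNIQUE or single-column PK constraint.
- timestamp: no UNIQUE or single-column PK constraint.
- offset: no UNIQUE or single-column PK constraint.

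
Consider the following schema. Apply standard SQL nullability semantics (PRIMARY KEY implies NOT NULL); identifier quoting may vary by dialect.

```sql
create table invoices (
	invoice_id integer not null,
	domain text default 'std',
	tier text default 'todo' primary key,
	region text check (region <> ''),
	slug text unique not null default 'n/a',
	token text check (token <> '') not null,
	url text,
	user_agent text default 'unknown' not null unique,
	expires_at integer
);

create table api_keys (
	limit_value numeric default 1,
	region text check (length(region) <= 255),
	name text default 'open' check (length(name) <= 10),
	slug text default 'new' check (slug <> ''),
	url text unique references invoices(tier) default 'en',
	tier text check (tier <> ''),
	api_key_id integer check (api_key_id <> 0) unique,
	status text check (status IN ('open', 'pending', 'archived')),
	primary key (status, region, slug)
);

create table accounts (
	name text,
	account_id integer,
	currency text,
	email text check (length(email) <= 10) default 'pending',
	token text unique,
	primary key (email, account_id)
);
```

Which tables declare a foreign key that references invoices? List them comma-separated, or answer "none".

- api_keys.url references invoices(tier).

api_keys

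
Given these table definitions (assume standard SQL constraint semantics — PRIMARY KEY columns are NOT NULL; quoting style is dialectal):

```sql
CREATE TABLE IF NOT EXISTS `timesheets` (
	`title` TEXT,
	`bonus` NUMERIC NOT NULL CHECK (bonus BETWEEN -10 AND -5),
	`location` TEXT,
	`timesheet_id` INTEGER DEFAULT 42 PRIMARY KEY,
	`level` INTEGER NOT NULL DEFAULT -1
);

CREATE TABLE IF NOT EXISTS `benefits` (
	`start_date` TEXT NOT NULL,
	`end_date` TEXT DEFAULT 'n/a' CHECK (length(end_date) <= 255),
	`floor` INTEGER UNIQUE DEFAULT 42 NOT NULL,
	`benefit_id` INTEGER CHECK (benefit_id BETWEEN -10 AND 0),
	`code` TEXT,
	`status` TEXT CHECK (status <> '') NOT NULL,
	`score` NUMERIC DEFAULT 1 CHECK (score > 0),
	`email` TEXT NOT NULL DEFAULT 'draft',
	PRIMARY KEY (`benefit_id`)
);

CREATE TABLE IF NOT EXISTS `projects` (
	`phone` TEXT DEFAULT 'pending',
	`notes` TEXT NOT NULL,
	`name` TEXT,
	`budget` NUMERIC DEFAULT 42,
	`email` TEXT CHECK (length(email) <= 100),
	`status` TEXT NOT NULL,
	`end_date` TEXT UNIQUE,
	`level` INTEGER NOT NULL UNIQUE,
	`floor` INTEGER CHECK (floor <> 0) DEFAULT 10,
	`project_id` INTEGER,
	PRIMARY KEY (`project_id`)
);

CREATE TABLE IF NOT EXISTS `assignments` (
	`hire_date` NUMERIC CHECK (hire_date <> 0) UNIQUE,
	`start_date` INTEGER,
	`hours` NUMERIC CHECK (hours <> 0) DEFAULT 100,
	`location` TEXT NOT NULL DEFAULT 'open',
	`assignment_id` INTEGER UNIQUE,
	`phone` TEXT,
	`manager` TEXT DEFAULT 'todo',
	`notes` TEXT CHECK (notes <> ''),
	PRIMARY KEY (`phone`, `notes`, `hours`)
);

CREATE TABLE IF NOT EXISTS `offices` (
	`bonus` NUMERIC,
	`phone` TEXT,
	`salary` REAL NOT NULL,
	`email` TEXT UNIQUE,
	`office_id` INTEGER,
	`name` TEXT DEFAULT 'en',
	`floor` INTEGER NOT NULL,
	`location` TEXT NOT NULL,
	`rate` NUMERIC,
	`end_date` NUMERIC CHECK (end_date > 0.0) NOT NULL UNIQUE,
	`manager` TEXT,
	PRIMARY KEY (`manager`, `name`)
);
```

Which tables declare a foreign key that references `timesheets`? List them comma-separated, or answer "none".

No REFERENCES clause anywhere in the schema names timesheets.

none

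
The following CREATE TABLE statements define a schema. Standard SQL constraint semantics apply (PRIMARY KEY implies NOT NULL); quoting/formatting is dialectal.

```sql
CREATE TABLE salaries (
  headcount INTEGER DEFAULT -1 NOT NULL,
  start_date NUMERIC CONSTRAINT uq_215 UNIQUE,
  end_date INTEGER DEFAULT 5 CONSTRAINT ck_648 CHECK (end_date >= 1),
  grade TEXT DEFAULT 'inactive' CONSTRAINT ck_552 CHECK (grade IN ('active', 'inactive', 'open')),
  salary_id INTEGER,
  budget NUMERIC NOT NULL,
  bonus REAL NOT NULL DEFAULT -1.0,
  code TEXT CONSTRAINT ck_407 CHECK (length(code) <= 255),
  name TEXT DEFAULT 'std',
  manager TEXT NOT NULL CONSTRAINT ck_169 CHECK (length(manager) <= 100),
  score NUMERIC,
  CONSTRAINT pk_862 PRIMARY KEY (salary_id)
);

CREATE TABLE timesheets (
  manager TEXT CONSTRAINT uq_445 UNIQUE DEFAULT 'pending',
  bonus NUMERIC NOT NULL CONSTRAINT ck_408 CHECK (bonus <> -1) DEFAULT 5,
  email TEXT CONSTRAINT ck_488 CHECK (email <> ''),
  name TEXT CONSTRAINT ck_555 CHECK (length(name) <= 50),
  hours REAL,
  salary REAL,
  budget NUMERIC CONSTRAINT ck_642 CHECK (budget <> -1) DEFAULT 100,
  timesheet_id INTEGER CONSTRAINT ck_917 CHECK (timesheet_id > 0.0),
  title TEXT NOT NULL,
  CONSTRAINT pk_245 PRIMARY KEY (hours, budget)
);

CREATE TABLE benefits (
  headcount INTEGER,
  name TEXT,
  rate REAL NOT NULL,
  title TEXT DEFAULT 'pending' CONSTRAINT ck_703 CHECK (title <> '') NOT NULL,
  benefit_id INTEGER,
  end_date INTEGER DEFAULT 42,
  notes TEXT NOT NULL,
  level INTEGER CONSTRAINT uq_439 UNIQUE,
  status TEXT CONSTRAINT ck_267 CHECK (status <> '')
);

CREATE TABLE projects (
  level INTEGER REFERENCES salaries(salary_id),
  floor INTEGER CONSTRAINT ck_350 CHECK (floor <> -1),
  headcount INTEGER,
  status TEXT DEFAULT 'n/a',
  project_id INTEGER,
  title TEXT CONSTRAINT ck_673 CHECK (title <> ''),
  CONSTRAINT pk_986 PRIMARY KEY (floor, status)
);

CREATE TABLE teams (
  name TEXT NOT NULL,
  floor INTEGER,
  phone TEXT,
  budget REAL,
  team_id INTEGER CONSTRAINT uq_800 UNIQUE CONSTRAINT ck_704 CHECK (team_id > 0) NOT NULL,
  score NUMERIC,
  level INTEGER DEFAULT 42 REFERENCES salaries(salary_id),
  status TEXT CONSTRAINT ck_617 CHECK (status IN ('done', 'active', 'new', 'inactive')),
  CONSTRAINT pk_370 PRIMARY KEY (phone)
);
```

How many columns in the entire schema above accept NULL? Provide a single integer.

salaries: 6 nullable (start_date, end_date, grade, code, name, score — PK (salary_id) and explicit NOT NULL columns excluded).
timesheets: 5 nullable (manager, email, name, salary, timesheet_id — PK (hours, budget) and explicit NOT NULL columns excluded).
benefits: 6 nullable (headcount, name, benefit_id, end_date, level, status — PK none and explicit NOT NULL columns excluded).
projects: 4 nullable (level, headcount, project_id, title — PK (floor, status) and explicit NOT NULL columns excluded).
teams: 5 nullable (floor, budget, score, level, status — PK (phone) and explicit NOT NULL columns excluded).
Total: 6 + 5 + 6 + 4 + 5 = 26.

26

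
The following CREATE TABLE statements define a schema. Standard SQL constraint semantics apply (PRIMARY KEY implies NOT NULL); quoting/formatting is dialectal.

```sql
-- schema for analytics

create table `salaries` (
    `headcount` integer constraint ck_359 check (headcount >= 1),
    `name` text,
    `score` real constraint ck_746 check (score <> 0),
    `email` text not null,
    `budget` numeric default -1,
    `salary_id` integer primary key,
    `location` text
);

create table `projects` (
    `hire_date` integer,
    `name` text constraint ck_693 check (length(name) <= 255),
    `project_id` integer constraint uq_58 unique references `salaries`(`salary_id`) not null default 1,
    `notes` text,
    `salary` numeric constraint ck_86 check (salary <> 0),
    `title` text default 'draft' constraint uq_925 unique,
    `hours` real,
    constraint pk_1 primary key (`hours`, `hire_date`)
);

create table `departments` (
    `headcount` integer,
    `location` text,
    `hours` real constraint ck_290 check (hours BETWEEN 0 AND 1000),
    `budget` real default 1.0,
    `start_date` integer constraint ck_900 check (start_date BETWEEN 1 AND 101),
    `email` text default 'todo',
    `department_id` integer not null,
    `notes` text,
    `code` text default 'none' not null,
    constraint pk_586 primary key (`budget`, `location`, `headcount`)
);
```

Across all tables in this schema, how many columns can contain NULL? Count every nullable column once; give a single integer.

13

salaries: 5 nullable (headcount, name, score, budget, location — PK (salary_id) and explicit NOT NULL columns excluded).
projects: 4 nullable (name, notes, salary, title — PK (hours, hire_date) and explicit NOT NULL columns excluded).
departments: 4 nullable (hours, start_date, email, notes — PK (budget, location, headcount) and explicit NOT NULL columns excluded).
Total: 5 + 4 + 4 = 13.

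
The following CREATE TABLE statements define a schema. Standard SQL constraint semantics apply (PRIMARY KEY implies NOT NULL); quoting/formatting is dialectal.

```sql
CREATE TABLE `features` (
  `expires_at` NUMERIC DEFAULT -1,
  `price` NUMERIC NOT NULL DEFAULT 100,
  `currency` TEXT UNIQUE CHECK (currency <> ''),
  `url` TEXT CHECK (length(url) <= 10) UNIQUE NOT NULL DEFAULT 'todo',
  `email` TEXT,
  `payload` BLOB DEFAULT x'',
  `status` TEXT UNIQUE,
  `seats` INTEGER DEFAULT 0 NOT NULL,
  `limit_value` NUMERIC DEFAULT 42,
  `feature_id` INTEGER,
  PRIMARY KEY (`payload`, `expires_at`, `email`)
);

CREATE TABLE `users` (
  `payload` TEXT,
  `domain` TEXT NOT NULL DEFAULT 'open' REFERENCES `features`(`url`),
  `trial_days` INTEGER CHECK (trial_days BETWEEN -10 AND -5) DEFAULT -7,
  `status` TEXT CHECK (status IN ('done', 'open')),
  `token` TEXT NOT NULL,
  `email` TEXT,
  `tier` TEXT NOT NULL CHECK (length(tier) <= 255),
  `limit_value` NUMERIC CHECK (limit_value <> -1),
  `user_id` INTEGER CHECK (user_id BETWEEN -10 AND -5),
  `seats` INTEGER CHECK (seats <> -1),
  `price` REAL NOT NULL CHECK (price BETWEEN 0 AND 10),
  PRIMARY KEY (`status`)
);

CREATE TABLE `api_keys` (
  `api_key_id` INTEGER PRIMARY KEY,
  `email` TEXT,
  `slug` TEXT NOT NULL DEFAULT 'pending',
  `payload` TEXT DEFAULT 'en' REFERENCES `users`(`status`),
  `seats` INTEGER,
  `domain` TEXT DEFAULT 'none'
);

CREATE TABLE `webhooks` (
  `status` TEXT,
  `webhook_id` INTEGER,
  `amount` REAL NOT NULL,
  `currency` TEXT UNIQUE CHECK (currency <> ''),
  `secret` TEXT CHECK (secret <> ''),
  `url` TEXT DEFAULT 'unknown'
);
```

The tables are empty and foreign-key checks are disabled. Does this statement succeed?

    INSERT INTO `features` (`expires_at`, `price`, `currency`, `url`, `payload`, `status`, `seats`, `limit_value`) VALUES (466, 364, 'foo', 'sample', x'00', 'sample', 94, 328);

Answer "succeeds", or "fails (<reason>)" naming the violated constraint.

fails (NOT NULL on email)

email is omitted from the column list and has no DEFAULT, so it would receive NULL.
But email is part of the PRIMARY KEY (implied NOT NULL).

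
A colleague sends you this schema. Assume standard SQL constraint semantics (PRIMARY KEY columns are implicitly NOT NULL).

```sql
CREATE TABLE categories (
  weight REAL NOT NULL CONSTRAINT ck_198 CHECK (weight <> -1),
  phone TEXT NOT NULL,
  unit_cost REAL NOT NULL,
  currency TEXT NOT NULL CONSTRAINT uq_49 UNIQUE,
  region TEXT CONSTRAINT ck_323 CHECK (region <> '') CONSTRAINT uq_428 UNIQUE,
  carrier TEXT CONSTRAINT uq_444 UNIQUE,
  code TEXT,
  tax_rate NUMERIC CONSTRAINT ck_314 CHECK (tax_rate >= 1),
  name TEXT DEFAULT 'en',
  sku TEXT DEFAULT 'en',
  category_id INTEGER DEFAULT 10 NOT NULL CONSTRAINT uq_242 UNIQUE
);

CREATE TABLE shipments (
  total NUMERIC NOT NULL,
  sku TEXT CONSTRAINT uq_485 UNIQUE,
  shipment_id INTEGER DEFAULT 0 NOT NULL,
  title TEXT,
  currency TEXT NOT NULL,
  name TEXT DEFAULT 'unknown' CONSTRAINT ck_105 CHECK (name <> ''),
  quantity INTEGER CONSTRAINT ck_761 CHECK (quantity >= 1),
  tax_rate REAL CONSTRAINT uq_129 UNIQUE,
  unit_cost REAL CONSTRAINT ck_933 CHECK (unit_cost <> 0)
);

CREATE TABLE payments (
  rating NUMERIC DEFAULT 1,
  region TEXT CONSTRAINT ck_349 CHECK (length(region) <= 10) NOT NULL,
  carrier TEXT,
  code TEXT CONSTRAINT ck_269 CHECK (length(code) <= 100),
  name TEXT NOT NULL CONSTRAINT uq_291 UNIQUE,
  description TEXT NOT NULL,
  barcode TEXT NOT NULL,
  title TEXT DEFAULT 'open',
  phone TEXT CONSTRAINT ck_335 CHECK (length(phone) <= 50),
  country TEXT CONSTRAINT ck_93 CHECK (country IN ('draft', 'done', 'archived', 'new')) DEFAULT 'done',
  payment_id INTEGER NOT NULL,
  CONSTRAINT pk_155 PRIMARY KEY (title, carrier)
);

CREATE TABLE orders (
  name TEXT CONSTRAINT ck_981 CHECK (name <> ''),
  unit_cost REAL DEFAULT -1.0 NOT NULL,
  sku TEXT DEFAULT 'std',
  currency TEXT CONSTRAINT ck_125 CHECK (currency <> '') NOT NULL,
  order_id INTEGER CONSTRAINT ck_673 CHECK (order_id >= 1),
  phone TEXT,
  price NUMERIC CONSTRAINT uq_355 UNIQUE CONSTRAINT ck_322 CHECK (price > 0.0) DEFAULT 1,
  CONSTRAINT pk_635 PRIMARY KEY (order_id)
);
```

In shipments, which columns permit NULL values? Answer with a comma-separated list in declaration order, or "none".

- total: declared NOT NULL → not nullable.
- sku: UNIQUE does not imply NOT NULL → nullable.
- shipment_id: declared NOT NULL → not nullable.
- title: no NOT NULL constraint applies → nullable.
- currency: declared NOT NULL → not nullable.
- name: CHECK does not forbid NULL (a CHECK constraint passes when its expression is NULL) → nullable.
- quantity: CHECK does not forbid NULL (a CHECK constraint passes when its expression is NULL) → nullable.
- tax_rate: UNIQUE does not imply NOT NULL → nullable.
- unit_cost: CHECK does not forbid NULL (a CHECK constraint passes when its expression is NULL) → nullable.

sku, title, name, quantity, tax_rate, unit_cost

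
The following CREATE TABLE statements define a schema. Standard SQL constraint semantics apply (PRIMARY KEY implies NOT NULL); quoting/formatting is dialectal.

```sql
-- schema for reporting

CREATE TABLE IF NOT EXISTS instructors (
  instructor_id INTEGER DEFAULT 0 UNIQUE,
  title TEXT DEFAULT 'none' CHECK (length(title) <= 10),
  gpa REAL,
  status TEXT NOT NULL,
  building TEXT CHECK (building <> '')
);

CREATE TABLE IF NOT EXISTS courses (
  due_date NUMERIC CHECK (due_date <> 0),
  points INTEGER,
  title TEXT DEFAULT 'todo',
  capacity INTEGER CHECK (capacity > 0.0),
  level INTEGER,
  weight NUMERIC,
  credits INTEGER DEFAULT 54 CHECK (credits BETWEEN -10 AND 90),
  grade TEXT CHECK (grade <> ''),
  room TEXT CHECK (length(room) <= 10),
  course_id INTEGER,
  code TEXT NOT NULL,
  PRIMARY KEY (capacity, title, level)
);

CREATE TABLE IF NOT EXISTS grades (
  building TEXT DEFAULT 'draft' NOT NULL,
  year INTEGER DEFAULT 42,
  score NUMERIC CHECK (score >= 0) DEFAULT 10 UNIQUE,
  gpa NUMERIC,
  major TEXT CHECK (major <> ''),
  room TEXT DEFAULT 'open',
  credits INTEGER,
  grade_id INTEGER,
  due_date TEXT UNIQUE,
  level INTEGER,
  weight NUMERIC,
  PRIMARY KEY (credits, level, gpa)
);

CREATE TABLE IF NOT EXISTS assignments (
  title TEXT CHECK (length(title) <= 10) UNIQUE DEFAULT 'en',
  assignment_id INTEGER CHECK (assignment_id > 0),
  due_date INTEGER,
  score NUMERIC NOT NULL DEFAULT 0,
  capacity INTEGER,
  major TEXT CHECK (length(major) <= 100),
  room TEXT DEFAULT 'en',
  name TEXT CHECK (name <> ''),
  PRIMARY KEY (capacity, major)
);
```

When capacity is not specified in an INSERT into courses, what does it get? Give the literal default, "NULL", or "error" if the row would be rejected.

error

capacity has no DEFAULT clause.
Omitting it would insert NULL, but it is part of the PRIMARY KEY, so the INSERT fails.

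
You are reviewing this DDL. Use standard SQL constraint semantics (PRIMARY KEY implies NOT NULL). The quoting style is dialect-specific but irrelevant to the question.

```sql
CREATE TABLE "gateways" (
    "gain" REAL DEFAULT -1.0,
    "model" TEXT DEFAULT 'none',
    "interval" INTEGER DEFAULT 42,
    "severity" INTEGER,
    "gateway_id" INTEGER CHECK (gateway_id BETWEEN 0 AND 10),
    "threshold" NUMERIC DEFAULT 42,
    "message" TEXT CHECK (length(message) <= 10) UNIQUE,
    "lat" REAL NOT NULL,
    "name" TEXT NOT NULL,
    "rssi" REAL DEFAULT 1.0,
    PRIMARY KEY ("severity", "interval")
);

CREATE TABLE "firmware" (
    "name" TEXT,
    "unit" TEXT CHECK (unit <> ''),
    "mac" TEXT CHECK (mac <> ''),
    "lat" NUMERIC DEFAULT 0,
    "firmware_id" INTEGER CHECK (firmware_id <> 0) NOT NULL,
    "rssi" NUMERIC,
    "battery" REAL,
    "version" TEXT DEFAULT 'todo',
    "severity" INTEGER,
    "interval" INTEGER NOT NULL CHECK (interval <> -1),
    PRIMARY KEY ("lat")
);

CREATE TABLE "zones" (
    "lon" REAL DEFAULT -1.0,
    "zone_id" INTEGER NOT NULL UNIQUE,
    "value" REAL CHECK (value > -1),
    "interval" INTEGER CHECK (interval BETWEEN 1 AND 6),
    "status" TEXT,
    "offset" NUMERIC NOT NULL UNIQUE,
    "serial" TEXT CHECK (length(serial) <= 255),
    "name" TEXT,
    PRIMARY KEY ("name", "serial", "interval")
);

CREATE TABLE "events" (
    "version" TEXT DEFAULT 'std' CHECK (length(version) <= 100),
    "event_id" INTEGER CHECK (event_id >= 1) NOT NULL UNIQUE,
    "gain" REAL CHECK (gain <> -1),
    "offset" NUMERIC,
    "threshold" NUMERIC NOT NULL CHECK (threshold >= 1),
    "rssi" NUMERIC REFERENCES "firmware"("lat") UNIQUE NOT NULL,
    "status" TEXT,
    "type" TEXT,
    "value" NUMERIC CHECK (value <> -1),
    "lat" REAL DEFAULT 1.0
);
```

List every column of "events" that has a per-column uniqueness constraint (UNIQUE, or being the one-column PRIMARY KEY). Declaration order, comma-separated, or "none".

- version: no UNIQUE or single-column PK constraint.
- event_id: declared UNIQUE → unique.
- gain: no UNIQUE or single-column PK constraint.
- offset: no UNIQUE or single-column PK constraint.
- threshold: no UNIQUE or single-column PK constraint.
- rssi: declared UNIQUE → unique.
- status: no UNIQUE or single-column PK constraint.
- type: no UNIQUE or single-column PK constraint.
- value: no UNIQUE or single-column PK constraint.
- lat: no UNIQUE or single-column PK constraint.

event_id, rssi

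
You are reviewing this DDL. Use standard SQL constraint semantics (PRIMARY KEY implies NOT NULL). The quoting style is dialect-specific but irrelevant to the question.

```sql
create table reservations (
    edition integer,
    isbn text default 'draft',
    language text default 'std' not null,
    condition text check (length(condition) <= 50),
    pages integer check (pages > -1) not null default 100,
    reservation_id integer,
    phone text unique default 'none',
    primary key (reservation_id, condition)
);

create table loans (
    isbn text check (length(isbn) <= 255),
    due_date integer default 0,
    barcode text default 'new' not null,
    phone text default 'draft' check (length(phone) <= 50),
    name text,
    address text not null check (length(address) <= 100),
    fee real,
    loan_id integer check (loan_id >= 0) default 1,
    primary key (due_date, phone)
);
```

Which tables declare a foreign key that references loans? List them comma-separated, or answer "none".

none

No REFERENCES clause anywhere in the schema names loans.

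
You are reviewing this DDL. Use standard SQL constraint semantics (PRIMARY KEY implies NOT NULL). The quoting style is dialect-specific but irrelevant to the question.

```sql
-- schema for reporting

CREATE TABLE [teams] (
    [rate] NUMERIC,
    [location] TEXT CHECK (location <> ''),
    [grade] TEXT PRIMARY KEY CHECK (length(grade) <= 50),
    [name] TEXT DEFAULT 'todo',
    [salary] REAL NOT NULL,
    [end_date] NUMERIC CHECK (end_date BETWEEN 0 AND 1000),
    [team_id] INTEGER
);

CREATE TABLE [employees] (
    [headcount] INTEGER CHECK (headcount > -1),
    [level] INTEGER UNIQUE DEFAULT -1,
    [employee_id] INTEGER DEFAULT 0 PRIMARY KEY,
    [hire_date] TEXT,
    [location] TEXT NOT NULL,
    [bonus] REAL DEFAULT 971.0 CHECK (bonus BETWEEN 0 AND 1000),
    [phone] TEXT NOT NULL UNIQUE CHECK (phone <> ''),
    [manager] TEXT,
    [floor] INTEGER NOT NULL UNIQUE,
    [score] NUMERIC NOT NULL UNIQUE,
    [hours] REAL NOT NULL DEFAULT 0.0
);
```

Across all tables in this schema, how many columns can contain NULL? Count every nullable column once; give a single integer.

teams: 5 nullable (rate, location, name, end_date, team_id — PK (grade) and explicit NOT NULL columns excluded).
employees: 5 nullable (headcount, level, hire_date, bonus, manager — PK (employee_id) and explicit NOT NULL columns excluded).
Total: 5 + 5 = 10.

10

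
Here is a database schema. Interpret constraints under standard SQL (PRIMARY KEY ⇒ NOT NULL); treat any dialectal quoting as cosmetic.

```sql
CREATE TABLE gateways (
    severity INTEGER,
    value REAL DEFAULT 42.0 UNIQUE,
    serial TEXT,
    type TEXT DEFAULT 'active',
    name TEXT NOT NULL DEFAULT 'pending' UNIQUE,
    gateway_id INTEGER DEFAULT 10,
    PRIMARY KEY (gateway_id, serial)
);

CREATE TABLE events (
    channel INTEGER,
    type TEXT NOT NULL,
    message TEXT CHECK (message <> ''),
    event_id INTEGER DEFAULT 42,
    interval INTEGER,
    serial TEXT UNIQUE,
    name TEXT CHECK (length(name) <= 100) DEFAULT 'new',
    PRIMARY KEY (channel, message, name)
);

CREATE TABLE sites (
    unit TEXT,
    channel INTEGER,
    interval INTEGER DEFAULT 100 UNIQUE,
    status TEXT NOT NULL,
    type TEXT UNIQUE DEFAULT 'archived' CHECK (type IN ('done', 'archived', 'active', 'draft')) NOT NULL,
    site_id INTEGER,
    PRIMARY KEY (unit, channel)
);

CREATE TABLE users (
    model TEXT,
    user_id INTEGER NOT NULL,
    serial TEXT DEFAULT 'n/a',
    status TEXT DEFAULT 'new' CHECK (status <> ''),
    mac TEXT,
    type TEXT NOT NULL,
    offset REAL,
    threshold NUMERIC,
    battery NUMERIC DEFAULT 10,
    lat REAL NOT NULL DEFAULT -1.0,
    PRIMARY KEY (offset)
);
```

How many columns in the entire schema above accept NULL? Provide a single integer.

14

gateways: 3 nullable (severity, value, type — PK (gateway_id, serial) and explicit NOT NULL columns excluded).
events: 3 nullable (event_id, interval, serial — PK (channel, message, name) and explicit NOT NULL columns excluded).
sites: 2 nullable (interval, site_id — PK (unit, channel) and explicit NOT NULL columns excluded).
users: 6 nullable (model, serial, status, mac, threshold, battery — PK (offset) and explicit NOT NULL columns excluded).
Total: 3 + 3 + 2 + 6 = 14.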